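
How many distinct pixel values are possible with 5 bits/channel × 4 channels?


Total bits = 5 bits/channel × 4 channels = 20 bits
Distinct pixel values = 2^20
= 1,048,576 pixel values


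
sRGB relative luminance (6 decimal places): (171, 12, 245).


Linearize each channel (sRGB transfer function): c = v/255; c_lin = c/12.92 if c ≤ 0.04045, else ((c+0.055)/1.055)^2.4
  R: 171/255 ≈ 0.670588 > 0.04045 → ((0.670588+0.055)/1.055)^2.4 ≈ 0.407240
  G: 12/255 ≈ 0.047059 > 0.04045 → ((0.047059+0.055)/1.055)^2.4 ≈ 0.003677
  B: 245/255 ≈ 0.960784 > 0.04045 → ((0.960784+0.055)/1.055)^2.4 ≈ 0.913099
R_lin = 0.407240, G_lin = 0.003677, B_lin = 0.913099
L = 0.2126×R + 0.7152×G + 0.0722×B
L = 0.2126×0.407240 + 0.7152×0.003677 + 0.0722×0.913099
L ≈ 0.155134


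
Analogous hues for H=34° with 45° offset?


Base hue: 34°
Left analog: (34 - 45) mod 360 = 349°
Right analog: (34 + 45) mod 360 = 79°
Analogous hues = 349° and 79°


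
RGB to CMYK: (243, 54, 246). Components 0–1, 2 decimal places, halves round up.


R'=243/255≈0.9529, G'=54/255≈0.2118, B'=246/255≈0.9647
K = 1 - max(R',G',B') = 1 - 246/255 = 9/255 = 0.03529… → 0.04
(1-R'-K)/(1-K) simplifies to (max-R)/max with max = 246:
C = (246-243)/246 = 3/246 = 0.01219… → 0.01
M = (246-54)/246 = 192/246 = 0.78048… → 0.78
Y = (246-246)/246 = 0/246 = 0 → 0.00
= CMYK(0.01, 0.78, 0.00, 0.04)


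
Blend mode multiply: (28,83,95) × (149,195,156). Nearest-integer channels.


Multiply: C = A×B/255, rounded to nearest integer
R: 28×149/255 = 4172/255 ≈ 16.361 → 16
G: 83×195/255 = 16185/255 ≈ 63.471 → 63
B: 95×156/255 = 14820/255 ≈ 58.118 → 58
= RGB(16, 63, 58)


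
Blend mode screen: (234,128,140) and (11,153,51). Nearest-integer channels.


Screen: C = 255 - (255-A)×(255-B)/255, rounded to nearest integer
R: 255 - (255-234)×(255-11)/255 = 255 - 5124/255 ≈ 255 - 20.094 = 234.906 → 235
G: 255 - (255-128)×(255-153)/255 = 255 - 12954/255 ≈ 255 - 50.800 = 204.200 → 204
B: 255 - (255-140)×(255-51)/255 = 255 - 23460/255 ≈ 255 - 92.000 = 163.000 → 163
= RGB(235, 204, 163)


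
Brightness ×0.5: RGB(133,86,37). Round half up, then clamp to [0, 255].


Multiply each channel by 0.5, round half up, clamp to [0, 255]
R: 133×0.5 = 66.5 → round → 67
G: 86×0.5 = 43
B: 37×0.5 = 18.5 → round → 19
= RGB(67, 43, 19)


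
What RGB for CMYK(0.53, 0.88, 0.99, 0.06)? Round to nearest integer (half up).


R = 255 × (1-C) × (1-K) = 255 × 0.47 × 0.94 = 112.659 → 113
G = 255 × (1-M) × (1-K) = 255 × 0.12 × 0.94 = 28.764 → 29
B = 255 × (1-Y) × (1-K) = 255 × 0.01 × 0.94 = 2.397 → 2
= RGB(113, 29, 2)


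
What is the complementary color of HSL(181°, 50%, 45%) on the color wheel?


Complement = opposite side of color wheel = hue + 180°
H' = (181 + 180) mod 360 = 1°
S and L unchanged.
= HSL(1°, 50%, 45%)


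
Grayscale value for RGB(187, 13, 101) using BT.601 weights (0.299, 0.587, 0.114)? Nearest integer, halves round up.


Gray = 0.299×R + 0.587×G + 0.114×B
Gray = 0.299×187 + 0.587×13 + 0.114×101
Gray = 55.913 + 7.631 + 11.514
Gray = 75.058 → round half up → 75
Gray = 75


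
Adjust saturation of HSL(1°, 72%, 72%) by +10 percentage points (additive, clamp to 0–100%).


Original S = 72%
Adjustment = +10 percentage points
New S = 72 + (10) = 82
Clamp to [0, 100] → 82
= HSL(1°, 82%, 72%)


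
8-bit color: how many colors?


Colors = 2^bits = 2^8
= 256 colors


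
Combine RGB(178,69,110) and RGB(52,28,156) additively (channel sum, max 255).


Additive: each channel = min(255, C₁+C₂)
R: 178+52 = 230 → 230
G: 69+28 = 97 → 97
B: 110+156 = 266 → 255
= RGB(230, 97, 255)


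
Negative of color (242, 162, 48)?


Invert: (255-R, 255-G, 255-B)
R: 255-242 = 13
G: 255-162 = 93
B: 255-48 = 207
= RGB(13, 93, 207)


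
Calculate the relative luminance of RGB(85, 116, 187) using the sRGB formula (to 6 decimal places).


Linearize each channel (sRGB transfer function): c = v/255; c_lin = c/12.92 if c ≤ 0.04045, else ((c+0.055)/1.055)^2.4
  R: 85/255 ≈ 0.333333 > 0.04045 → ((0.333333+0.055)/1.055)^2.4 ≈ 0.090842
  G: 116/255 ≈ 0.454902 > 0.04045 → ((0.454902+0.055)/1.055)^2.4 ≈ 0.174647
  B: 187/255 ≈ 0.733333 > 0.04045 → ((0.733333+0.055)/1.055)^2.4 ≈ 0.496933
R_lin = 0.090842, G_lin = 0.174647, B_lin = 0.496933
L = 0.2126×R + 0.7152×G + 0.0722×B
L = 0.2126×0.090842 + 0.7152×0.174647 + 0.0722×0.496933
L ≈ 0.180099


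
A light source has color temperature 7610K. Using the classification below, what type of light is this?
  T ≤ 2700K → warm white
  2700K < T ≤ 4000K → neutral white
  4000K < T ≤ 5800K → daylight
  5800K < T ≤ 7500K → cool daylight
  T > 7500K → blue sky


Temperature: 7610K
7610K > 7500K → blue sky
Classification: blue sky


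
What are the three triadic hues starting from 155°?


Triadic: equally spaced at 120° intervals
H1 = 155°
H2 = (155 + 120) mod 360 = 275°
H3 = (155 + 240) mod 360 = 35°
Triadic = 155°, 275°, 35°


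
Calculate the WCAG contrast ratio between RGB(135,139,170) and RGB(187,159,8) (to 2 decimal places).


Linearize each sRGB channel c=v/255: c/12.92 if c ≤ 0.04045 else ((c+0.055)/1.055)^2.4
L = 0.2126×R_lin + 0.7152×G_lin + 0.0722×B_lin
Color 1 (135,139,170):
  R=135: 135/255≈0.5294 > 0.04045 → ((0.5294+0.055)/1.055)^2.4 ≈ 0.24228
  G=139: 139/255≈0.5451 > 0.04045 → ((0.5451+0.055)/1.055)^2.4 ≈ 0.25818
  B=170: 170/255≈0.6667 > 0.04045 → ((0.6667+0.055)/1.055)^2.4 ≈ 0.40198
  L1 = 0.2126×0.24228 + 0.7152×0.25818 + 0.0722×0.40198 ≈ 0.26518
Color 2 (187,159,8):
  R=187: 187/255≈0.7333 > 0.04045 → ((0.7333+0.055)/1.055)^2.4 ≈ 0.49693
  G=159: 159/255≈0.6235 > 0.04045 → ((0.6235+0.055)/1.055)^2.4 ≈ 0.34670
  B=8: 8/255≈0.0314 ≤ 0.04045 → 0.0314/12.92 ≈ 0.00243
  L2 = 0.2126×0.49693 + 0.7152×0.34670 + 0.0722×0.00243 ≈ 0.35379
Lighter = 0.35379, Darker = 0.26518
Ratio = (L_lighter + 0.05) / (L_darker + 0.05)
Ratio = (0.35379 + 0.05) / (0.26518 + 0.05) = 0.40379 / 0.31518 ≈ 1.2811
Ratio ≈ 1.28:1


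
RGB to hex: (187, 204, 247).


R = 187 → BB (hex)
G = 204 → CC (hex)
B = 247 → F7 (hex)
Hex = #BBCCF7


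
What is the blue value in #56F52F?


Color: #56F52F
R = 56 = 86
G = F5 = 245
B = 2F = 47
Blue = 47


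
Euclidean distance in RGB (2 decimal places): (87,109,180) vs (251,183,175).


d = √[(R₁-R₂)² + (G₁-G₂)² + (B₁-B₂)²]
d = √[(87-251)² + (109-183)² + (180-175)²]
d = √[26896 + 5476 + 25]
d = √32397
d ≈ 179.99


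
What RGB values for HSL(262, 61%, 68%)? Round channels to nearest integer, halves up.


H=262°, S=0.61, L=0.68
C = (1-|2L-1|)×S = (1-|0.36|)×0.61 = 0.3904
H' = H/60 = 262/60 ≈ 4.3667; X = C×(1-|H' mod 2 - 1|) ≈ 0.1431
m = L - C/2 = 0.68 - 0.1952 = 0.4848
Sector ⌊H'⌋ = 4 → (R',G',B') = (≈0.1431, 0.0, 0.3904)
RGB = ((R'+m)×255, (G'+m)×255, (B'+m)×255) = (160.1264, 123.624, 223.176)
Round half up → RGB(160, 124, 223)


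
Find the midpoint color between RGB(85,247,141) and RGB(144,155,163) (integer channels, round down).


Midpoint: each channel = ⌊(C₁+C₂)/2⌋
R: ⌊(85+144)/2⌋ = 114
G: ⌊(247+155)/2⌋ = 201
B: ⌊(141+163)/2⌋ = 152
= RGB(114, 201, 152)


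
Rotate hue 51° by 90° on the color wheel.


New hue = (H + rotation) mod 360
New hue = (51 + 90) mod 360
= 141 mod 360
= 141°


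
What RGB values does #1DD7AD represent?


1D → 29 (R)
D7 → 215 (G)
AD → 173 (B)
= RGB(29, 215, 173)


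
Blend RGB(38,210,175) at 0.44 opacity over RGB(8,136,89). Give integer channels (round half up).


C = α×F + (1-α)×B, with 1-α = 0.56
R: 0.44×38 + 0.56×8 = 16.72 + 4.48 = 21.20 → 21
G: 0.44×210 + 0.56×136 = 92.40 + 76.16 = 168.56 → 169
B: 0.44×175 + 0.56×89 = 77.00 + 49.84 = 126.84 → 127
= RGB(21, 169, 127)


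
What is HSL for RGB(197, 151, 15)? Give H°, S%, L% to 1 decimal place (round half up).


Normalize: R'=197/255≈0.7725, G'=151/255≈0.5922, B'=15/255≈0.0588
Max=197/255, Min=15/255, Δ=Max-Min=182/255
L = (Max+Min)/2 = (197+15)/510 = 212/510 = 0.41568… → L = 41.6%
L ≤ 0.5 → S = Δ/(Max+Min) = 182/(197+15) = 182/212 = 0.85849… → S = 85.8%
(the 1/255 factors cancel in S and H, so raw channel differences can be used)
Max is R' → H = 60 × (((G-B)/Δ) mod 6) = 60 × (((151-15)/182) mod 6)
  136/182 = 0.7472…
  H = 60 × 0.7472… = 44.835…° → H = 44.8°
= HSL(44.8°, 85.8%, 41.6%)


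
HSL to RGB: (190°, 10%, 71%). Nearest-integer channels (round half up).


H=190°, S=0.10, L=0.71
C = (1-|2L-1|)×S = (1-|0.42|)×0.10 = 0.058
H' = H/60 = 190/60 ≈ 3.1667; X = C×(1-|H' mod 2 - 1|) ≈ 0.0483
m = L - C/2 = 0.71 - 0.029 = 0.681
Sector ⌊H'⌋ = 3 → (R',G',B') = (0.0, ≈0.0483, 0.058)
RGB = ((R'+m)×255, (G'+m)×255, (B'+m)×255) = (173.655, 185.98, 188.445)
Round half up → RGB(174, 186, 188)


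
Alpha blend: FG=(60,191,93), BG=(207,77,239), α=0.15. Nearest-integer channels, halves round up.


C = α×F + (1-α)×B, with 1-α = 0.85
R: 0.15×60 + 0.85×207 = 9.00 + 175.95 = 184.95 → 185
G: 0.15×191 + 0.85×77 = 28.65 + 65.45 = 94.10 → 94
B: 0.15×93 + 0.85×239 = 13.95 + 203.15 = 217.10 → 217
= RGB(185, 94, 217)


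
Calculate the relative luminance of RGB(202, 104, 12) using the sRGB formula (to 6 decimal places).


Linearize each channel (sRGB transfer function): c = v/255; c_lin = c/12.92 if c ≤ 0.04045, else ((c+0.055)/1.055)^2.4
  R: 202/255 ≈ 0.792157 > 0.04045 → ((0.792157+0.055)/1.055)^2.4 ≈ 0.590619
  G: 104/255 ≈ 0.407843 > 0.04045 → ((0.407843+0.055)/1.055)^2.4 ≈ 0.138432
  B: 12/255 ≈ 0.047059 > 0.04045 → ((0.047059+0.055)/1.055)^2.4 ≈ 0.003677
R_lin = 0.590619, G_lin = 0.138432, B_lin = 0.003677
L = 0.2126×R + 0.7152×G + 0.0722×B
L = 0.2126×0.590619 + 0.7152×0.138432 + 0.0722×0.003677
L ≈ 0.224837


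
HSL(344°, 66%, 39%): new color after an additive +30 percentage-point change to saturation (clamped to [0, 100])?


Original S = 66%
Adjustment = +30 percentage points
New S = 66 + (30) = 96
Clamp to [0, 100] → 96
= HSL(344°, 96%, 39%)


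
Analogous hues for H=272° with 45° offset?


Base hue: 272°
Left analog: (272 - 45) mod 360 = 227°
Right analog: (272 + 45) mod 360 = 317°
Analogous hues = 227° and 317°


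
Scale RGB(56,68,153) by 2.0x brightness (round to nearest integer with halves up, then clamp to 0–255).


Multiply each channel by 2.0, round half up, clamp to [0, 255]
R: 56×2.0 = 112
G: 68×2.0 = 136
B: 153×2.0 = 306 → clamp → 255
= RGB(112, 136, 255)


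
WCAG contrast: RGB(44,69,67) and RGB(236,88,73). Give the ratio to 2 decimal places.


Linearize each sRGB channel c=v/255: c/12.92 if c ≤ 0.04045 else ((c+0.055)/1.055)^2.4
L = 0.2126×R_lin + 0.7152×G_lin + 0.0722×B_lin
Color 1 (44,69,67):
  R=44: 44/255≈0.1725 > 0.04045 → ((0.1725+0.055)/1.055)^2.4 ≈ 0.02519
  G=69: 69/255≈0.2706 > 0.04045 → ((0.2706+0.055)/1.055)^2.4 ≈ 0.05951
  B=67: 67/255≈0.2627 > 0.04045 → ((0.2627+0.055)/1.055)^2.4 ≈ 0.05613
  L1 = 0.2126×0.02519 + 0.7152×0.05951 + 0.0722×0.05613 ≈ 0.05197
Color 2 (236,88,73):
  R=236: 236/255≈0.9255 > 0.04045 → ((0.9255+0.055)/1.055)^2.4 ≈ 0.83880
  G=88: 88/255≈0.3451 > 0.04045 → ((0.3451+0.055)/1.055)^2.4 ≈ 0.09759
  B=73: 73/255≈0.2863 > 0.04045 → ((0.2863+0.055)/1.055)^2.4 ≈ 0.06663
  L2 = 0.2126×0.83880 + 0.7152×0.09759 + 0.0722×0.06663 ≈ 0.25293
Lighter = 0.25293, Darker = 0.05197
Ratio = (L_lighter + 0.05) / (L_darker + 0.05)
Ratio = (0.25293 + 0.05) / (0.05197 + 0.05) = 0.30293 / 0.10197 ≈ 2.9708
Ratio ≈ 2.97:1


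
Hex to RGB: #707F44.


70 → 112 (R)
7F → 127 (G)
44 → 68 (B)
= RGB(112, 127, 68)


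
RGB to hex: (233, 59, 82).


R = 233 → E9 (hex)
G = 59 → 3B (hex)
B = 82 → 52 (hex)
Hex = #E93B52


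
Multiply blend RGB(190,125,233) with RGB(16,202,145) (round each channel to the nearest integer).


Multiply: C = A×B/255, rounded to nearest integer
R: 190×16/255 = 3040/255 ≈ 11.922 → 12
G: 125×202/255 = 25250/255 ≈ 99.020 → 99
B: 233×145/255 = 33785/255 ≈ 132.490 → 132
= RGB(12, 99, 132)


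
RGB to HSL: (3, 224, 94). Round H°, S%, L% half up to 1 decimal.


Normalize: R'=3/255≈0.0118, G'=224/255≈0.8784, B'=94/255≈0.3686
Max=224/255, Min=3/255, Δ=Max-Min=221/255
L = (Max+Min)/2 = (224+3)/510 = 227/510 = 0.44509… → L = 44.5%
L ≤ 0.5 → S = Δ/(Max+Min) = 221/(224+3) = 221/227 = 0.97356… → S = 97.4%
(the 1/255 factors cancel in S and H, so raw channel differences can be used)
Max is G' → H = 60 × ((B-R)/Δ + 2) = 60 × ((94-3)/221 + 2)
  91/221 + 2 = 0.4117… + 2 = 2.4117…
  H = 60 × 2.4117… = 144.705…° → H = 144.7°
= HSL(144.7°, 97.4%, 44.5%)


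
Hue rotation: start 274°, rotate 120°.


New hue = (H + rotation) mod 360
New hue = (274 + 120) mod 360
= 394 mod 360
= 34°


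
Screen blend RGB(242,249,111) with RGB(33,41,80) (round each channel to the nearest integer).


Screen: C = 255 - (255-A)×(255-B)/255, rounded to nearest integer
R: 255 - (255-242)×(255-33)/255 = 255 - 2886/255 ≈ 255 - 11.318 = 243.682 → 244
G: 255 - (255-249)×(255-41)/255 = 255 - 1284/255 ≈ 255 - 5.035 = 249.965 → 250
B: 255 - (255-111)×(255-80)/255 = 255 - 25200/255 ≈ 255 - 98.824 = 156.176 → 156
= RGB(244, 250, 156)


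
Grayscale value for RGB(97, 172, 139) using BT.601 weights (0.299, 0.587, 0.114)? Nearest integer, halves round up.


Gray = 0.299×R + 0.587×G + 0.114×B
Gray = 0.299×97 + 0.587×172 + 0.114×139
Gray = 29.003 + 100.964 + 15.846
Gray = 145.813 → round half up → 146
Gray = 146


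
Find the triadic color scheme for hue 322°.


Triadic: equally spaced at 120° intervals
H1 = 322°
H2 = (322 + 120) mod 360 = 82°
H3 = (322 + 240) mod 360 = 202°
Triadic = 322°, 82°, 202°


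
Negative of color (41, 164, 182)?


Invert: (255-R, 255-G, 255-B)
R: 255-41 = 214
G: 255-164 = 91
B: 255-182 = 73
= RGB(214, 91, 73)


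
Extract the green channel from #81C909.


Color: #81C909
R = 81 = 129
G = C9 = 201
B = 09 = 9
Green = 201


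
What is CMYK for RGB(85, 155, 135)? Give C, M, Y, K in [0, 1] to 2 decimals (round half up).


R'=85/255≈0.3333, G'=155/255≈0.6078, B'=135/255≈0.5294
K = 1 - max(R',G',B') = 1 - 155/255 = 100/255 = 0.39215… → 0.39
(1-R'-K)/(1-K) simplifies to (max-R)/max with max = 155:
C = (155-85)/155 = 70/155 = 0.45161… → 0.45
M = (155-155)/155 = 0/155 = 0 → 0.00
Y = (155-135)/155 = 20/155 = 0.12903… → 0.13
= CMYK(0.45, 0.00, 0.13, 0.39)


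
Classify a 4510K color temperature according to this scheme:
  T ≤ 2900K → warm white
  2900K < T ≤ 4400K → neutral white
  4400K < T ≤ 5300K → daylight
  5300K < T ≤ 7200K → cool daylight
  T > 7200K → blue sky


Temperature: 4510K
4400K < 4510K ≤ 5300K → daylight
Classification: daylight


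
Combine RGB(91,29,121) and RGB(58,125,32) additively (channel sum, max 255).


Additive: each channel = min(255, C₁+C₂)
R: 91+58 = 149 → 149
G: 29+125 = 154 → 154
B: 121+32 = 153 → 153
= RGB(149, 154, 153)


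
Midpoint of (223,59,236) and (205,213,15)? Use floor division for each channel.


Midpoint: each channel = ⌊(C₁+C₂)/2⌋
R: ⌊(223+205)/2⌋ = 214
G: ⌊(59+213)/2⌋ = 136
B: ⌊(236+15)/2⌋ = 125
= RGB(214, 136, 125)


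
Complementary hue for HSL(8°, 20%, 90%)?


Complement = opposite side of color wheel = hue + 180°
H' = (8 + 180) mod 360 = 188°
S and L unchanged.
= HSL(188°, 20%, 90%)


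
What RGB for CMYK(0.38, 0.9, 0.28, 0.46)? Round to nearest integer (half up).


R = 255 × (1-C) × (1-K) = 255 × 0.62 × 0.54 = 85.374 → 85
G = 255 × (1-M) × (1-K) = 255 × 0.10 × 0.54 = 13.77 → 14
B = 255 × (1-Y) × (1-K) = 255 × 0.72 × 0.54 = 99.144 → 99
= RGB(85, 14, 99)


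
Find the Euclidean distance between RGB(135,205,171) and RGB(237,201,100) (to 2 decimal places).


d = √[(R₁-R₂)² + (G₁-G₂)² + (B₁-B₂)²]
d = √[(135-237)² + (205-201)² + (171-100)²]
d = √[10404 + 16 + 5041]
d = √15461
d ≈ 124.34


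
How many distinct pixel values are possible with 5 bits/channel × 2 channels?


Total bits = 5 bits/channel × 2 channels = 10 bits
Distinct pixel values = 2^10
= 1,024 pixel values


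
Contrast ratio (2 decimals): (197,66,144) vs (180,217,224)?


Linearize each sRGB channel c=v/255: c/12.92 if c ≤ 0.04045 else ((c+0.055)/1.055)^2.4
L = 0.2126×R_lin + 0.7152×G_lin + 0.0722×B_lin
Color 1 (197,66,144):
  R=197: 197/255≈0.7725 > 0.04045 → ((0.7725+0.055)/1.055)^2.4 ≈ 0.55834
  G=66: 66/255≈0.2588 > 0.04045 → ((0.2588+0.055)/1.055)^2.4 ≈ 0.05448
  B=144: 144/255≈0.5647 > 0.04045 → ((0.5647+0.055)/1.055)^2.4 ≈ 0.27889
  L1 = 0.2126×0.55834 + 0.7152×0.05448 + 0.0722×0.27889 ≈ 0.17780
Color 2 (180,217,224):
  R=180: 180/255≈0.7059 > 0.04045 → ((0.7059+0.055)/1.055)^2.4 ≈ 0.45641
  G=217: 217/255≈0.8510 > 0.04045 → ((0.8510+0.055)/1.055)^2.4 ≈ 0.69387
  B=224: 224/255≈0.8784 > 0.04045 → ((0.8784+0.055)/1.055)^2.4 ≈ 0.74540
  L2 = 0.2126×0.45641 + 0.7152×0.69387 + 0.0722×0.74540 ≈ 0.64711
Lighter = 0.64711, Darker = 0.17780
Ratio = (L_lighter + 0.05) / (L_darker + 0.05)
Ratio = (0.64711 + 0.05) / (0.17780 + 0.05) = 0.69711 / 0.22780 ≈ 3.0601
Ratio ≈ 3.06:1


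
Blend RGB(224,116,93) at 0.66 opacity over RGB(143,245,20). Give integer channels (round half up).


C = α×F + (1-α)×B, with 1-α = 0.34
R: 0.66×224 + 0.34×143 = 147.84 + 48.62 = 196.46 → 196
G: 0.66×116 + 0.34×245 = 76.56 + 83.30 = 159.86 → 160
B: 0.66×93 + 0.34×20 = 61.38 + 6.80 = 68.18 → 68
= RGB(196, 160, 68)


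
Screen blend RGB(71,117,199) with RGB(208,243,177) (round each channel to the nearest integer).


Screen: C = 255 - (255-A)×(255-B)/255, rounded to nearest integer
R: 255 - (255-71)×(255-208)/255 = 255 - 8648/255 ≈ 255 - 33.914 = 221.086 → 221
G: 255 - (255-117)×(255-243)/255 = 255 - 1656/255 ≈ 255 - 6.494 = 248.506 → 249
B: 255 - (255-199)×(255-177)/255 = 255 - 4368/255 ≈ 255 - 17.129 = 237.871 → 238
= RGB(221, 249, 238)


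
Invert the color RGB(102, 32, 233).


Invert: (255-R, 255-G, 255-B)
R: 255-102 = 153
G: 255-32 = 223
B: 255-233 = 22
= RGB(153, 223, 22)


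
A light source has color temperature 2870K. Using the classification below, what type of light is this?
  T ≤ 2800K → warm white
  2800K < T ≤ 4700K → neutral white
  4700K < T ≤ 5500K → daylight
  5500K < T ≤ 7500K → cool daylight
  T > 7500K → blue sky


Temperature: 2870K
2800K < 2870K ≤ 4700K → neutral white
Classification: neutral white


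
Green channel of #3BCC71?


Color: #3BCC71
R = 3B = 59
G = CC = 204
B = 71 = 113
Green = 204


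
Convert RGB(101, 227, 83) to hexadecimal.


R = 101 → 65 (hex)
G = 227 → E3 (hex)
B = 83 → 53 (hex)
Hex = #65E353


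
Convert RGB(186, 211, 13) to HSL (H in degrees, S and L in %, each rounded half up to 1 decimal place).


Normalize: R'=186/255≈0.7294, G'=211/255≈0.8275, B'=13/255≈0.0510
Max=211/255, Min=13/255, Δ=Max-Min=198/255
L = (Max+Min)/2 = (211+13)/510 = 224/510 = 0.43921… → L = 43.9%
L ≤ 0.5 → S = Δ/(Max+Min) = 198/(211+13) = 198/224 = 0.88392… → S = 88.4%
(the 1/255 factors cancel in S and H, so raw channel differences can be used)
Max is G' → H = 60 × ((B-R)/Δ + 2) = 60 × ((13-186)/198 + 2)
  -173/198 + 2 = -0.8737… + 2 = 1.1262…
  H = 60 × 1.1262… = 67.575…° → H = 67.6°
= HSL(67.6°, 88.4%, 43.9%)


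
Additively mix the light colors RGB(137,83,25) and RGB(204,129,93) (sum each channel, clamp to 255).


Additive: each channel = min(255, C₁+C₂)
R: 137+204 = 341 → 255
G: 83+129 = 212 → 212
B: 25+93 = 118 → 118
= RGB(255, 212, 118)


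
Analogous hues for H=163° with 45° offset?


Base hue: 163°
Left analog: (163 - 45) mod 360 = 118°
Right analog: (163 + 45) mod 360 = 208°
Analogous hues = 118° and 208°


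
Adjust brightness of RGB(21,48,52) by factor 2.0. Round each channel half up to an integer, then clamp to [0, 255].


Multiply each channel by 2.0, round half up, clamp to [0, 255]
R: 21×2.0 = 42
G: 48×2.0 = 96
B: 52×2.0 = 104
= RGB(42, 96, 104)


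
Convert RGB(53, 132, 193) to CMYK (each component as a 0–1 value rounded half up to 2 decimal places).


R'=53/255≈0.2078, G'=132/255≈0.5176, B'=193/255≈0.7569
K = 1 - max(R',G',B') = 1 - 193/255 = 62/255 = 0.24313… → 0.24
(1-R'-K)/(1-K) simplifies to (max-R)/max with max = 193:
C = (193-53)/193 = 140/193 = 0.72538… → 0.73
M = (193-132)/193 = 61/193 = 0.31606… → 0.32
Y = (193-193)/193 = 0/193 = 0 → 0.00
= CMYK(0.73, 0.32, 0.00, 0.24)


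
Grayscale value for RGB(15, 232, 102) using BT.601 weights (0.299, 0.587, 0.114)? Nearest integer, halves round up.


Gray = 0.299×R + 0.587×G + 0.114×B
Gray = 0.299×15 + 0.587×232 + 0.114×102
Gray = 4.485 + 136.184 + 11.628
Gray = 152.297 → round half up → 152
Gray = 152


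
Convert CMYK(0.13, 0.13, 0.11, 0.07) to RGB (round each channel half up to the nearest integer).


R = 255 × (1-C) × (1-K) = 255 × 0.87 × 0.93 = 206.3205 → 206
G = 255 × (1-M) × (1-K) = 255 × 0.87 × 0.93 = 206.3205 → 206
B = 255 × (1-Y) × (1-K) = 255 × 0.89 × 0.93 = 211.0635 → 211
= RGB(206, 206, 211)


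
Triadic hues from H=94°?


Triadic: equally spaced at 120° intervals
H1 = 94°
H2 = (94 + 120) mod 360 = 214°
H3 = (94 + 240) mod 360 = 334°
Triadic = 94°, 214°, 334°


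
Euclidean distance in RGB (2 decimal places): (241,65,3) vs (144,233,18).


d = √[(R₁-R₂)² + (G₁-G₂)² + (B₁-B₂)²]
d = √[(241-144)² + (65-233)² + (3-18)²]
d = √[9409 + 28224 + 225]
d = √37858
d ≈ 194.57


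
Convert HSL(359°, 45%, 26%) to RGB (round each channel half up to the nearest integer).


H=359°, S=0.45, L=0.26
C = (1-|2L-1|)×S = (1-|-0.48|)×0.45 = 0.234
H' = H/60 = 359/60 ≈ 5.9833; X = C×(1-|H' mod 2 - 1|) = 0.0039
m = L - C/2 = 0.26 - 0.117 = 0.143
Sector ⌊H'⌋ = 5 → (R',G',B') = (0.234, 0.0, 0.0039)
RGB = ((R'+m)×255, (G'+m)×255, (B'+m)×255) = (96.135, 36.465, 37.4595)
Round half up → RGB(96, 36, 37)


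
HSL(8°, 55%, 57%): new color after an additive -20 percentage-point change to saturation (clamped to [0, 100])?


Original S = 55%
Adjustment = -20 percentage points
New S = 55 + (-20) = 35
Clamp to [0, 100] → 35
= HSL(8°, 35%, 57%)


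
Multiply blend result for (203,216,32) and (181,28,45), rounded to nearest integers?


Multiply: C = A×B/255, rounded to nearest integer
R: 203×181/255 = 36743/255 ≈ 144.090 → 144
G: 216×28/255 = 6048/255 ≈ 23.718 → 24
B: 32×45/255 = 1440/255 ≈ 5.647 → 6
= RGB(144, 24, 6)


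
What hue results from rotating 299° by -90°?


New hue = (H + rotation) mod 360
New hue = (299 -90) mod 360
= 209 mod 360
= 209°


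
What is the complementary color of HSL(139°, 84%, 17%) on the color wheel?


Complement = opposite side of color wheel = hue + 180°
H' = (139 + 180) mod 360 = 319°
S and L unchanged.
= HSL(319°, 84%, 17%)


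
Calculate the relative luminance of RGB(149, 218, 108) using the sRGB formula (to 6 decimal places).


Linearize each channel (sRGB transfer function): c = v/255; c_lin = c/12.92 if c ≤ 0.04045, else ((c+0.055)/1.055)^2.4
  R: 149/255 ≈ 0.584314 > 0.04045 → ((0.584314+0.055)/1.055)^2.4 ≈ 0.300544
  G: 218/255 ≈ 0.854902 > 0.04045 → ((0.854902+0.055)/1.055)^2.4 ≈ 0.701102
  B: 108/255 ≈ 0.423529 > 0.04045 → ((0.423529+0.055)/1.055)^2.4 ≈ 0.149960
R_lin = 0.300544, G_lin = 0.701102, B_lin = 0.149960
L = 0.2126×R + 0.7152×G + 0.0722×B
L = 0.2126×0.300544 + 0.7152×0.701102 + 0.0722×0.149960
L ≈ 0.576151


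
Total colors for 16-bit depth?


Colors = 2^bits = 2^16
= 65,536 colors


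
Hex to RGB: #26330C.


26 → 38 (R)
33 → 51 (G)
0C → 12 (B)
= RGB(38, 51, 12)


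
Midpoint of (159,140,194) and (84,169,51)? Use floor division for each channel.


Midpoint: each channel = ⌊(C₁+C₂)/2⌋
R: ⌊(159+84)/2⌋ = 121
G: ⌊(140+169)/2⌋ = 154
B: ⌊(194+51)/2⌋ = 122
= RGB(121, 154, 122)


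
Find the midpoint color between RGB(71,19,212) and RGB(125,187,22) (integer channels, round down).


Midpoint: each channel = ⌊(C₁+C₂)/2⌋
R: ⌊(71+125)/2⌋ = 98
G: ⌊(19+187)/2⌋ = 103
B: ⌊(212+22)/2⌋ = 117
= RGB(98, 103, 117)


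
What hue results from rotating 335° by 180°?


New hue = (H + rotation) mod 360
New hue = (335 + 180) mod 360
= 515 mod 360
= 155°


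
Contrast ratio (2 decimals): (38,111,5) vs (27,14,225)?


Linearize each sRGB channel c=v/255: c/12.92 if c ≤ 0.04045 else ((c+0.055)/1.055)^2.4
L = 0.2126×R_lin + 0.7152×G_lin + 0.0722×B_lin
Color 1 (38,111,5):
  R=38: 38/255≈0.1490 > 0.04045 → ((0.1490+0.055)/1.055)^2.4 ≈ 0.01938
  G=111: 111/255≈0.4353 > 0.04045 → ((0.4353+0.055)/1.055)^2.4 ≈ 0.15896
  B=5: 5/255≈0.0196 ≤ 0.04045 → 0.0196/12.92 ≈ 0.00152
  L1 = 0.2126×0.01938 + 0.7152×0.15896 + 0.0722×0.00152 ≈ 0.11792
Color 2 (27,14,225):
  R=27: 27/255≈0.1059 > 0.04045 → ((0.1059+0.055)/1.055)^2.4 ≈ 0.01096
  G=14: 14/255≈0.0549 > 0.04045 → ((0.0549+0.055)/1.055)^2.4 ≈ 0.00439
  B=225: 225/255≈0.8824 > 0.04045 → ((0.8824+0.055)/1.055)^2.4 ≈ 0.75294
  L2 = 0.2126×0.01096 + 0.7152×0.00439 + 0.0722×0.75294 ≈ 0.05983
Lighter = 0.11792, Darker = 0.05983
Ratio = (L_lighter + 0.05) / (L_darker + 0.05)
Ratio = (0.11792 + 0.05) / (0.05983 + 0.05) = 0.16792 / 0.10983 ≈ 1.5289
Ratio ≈ 1.53:1


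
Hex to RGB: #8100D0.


81 → 129 (R)
00 → 0 (G)
D0 → 208 (B)
= RGB(129, 0, 208)


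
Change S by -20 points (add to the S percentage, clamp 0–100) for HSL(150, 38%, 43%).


Original S = 38%
Adjustment = -20 percentage points
New S = 38 + (-20) = 18
Clamp to [0, 100] → 18
= HSL(150°, 18%, 43%)


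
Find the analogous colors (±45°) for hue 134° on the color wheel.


Base hue: 134°
Left analog: (134 - 45) mod 360 = 89°
Right analog: (134 + 45) mod 360 = 179°
Analogous hues = 89° and 179°


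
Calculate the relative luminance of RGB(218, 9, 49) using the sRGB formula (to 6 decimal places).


Linearize each channel (sRGB transfer function): c = v/255; c_lin = c/12.92 if c ≤ 0.04045, else ((c+0.055)/1.055)^2.4
  R: 218/255 ≈ 0.854902 > 0.04045 → ((0.854902+0.055)/1.055)^2.4 ≈ 0.701102
  G: 9/255 ≈ 0.035294 ≤ 0.04045 → 0.035294/12.92 ≈ 0.002732
  B: 49/255 ≈ 0.192157 > 0.04045 → ((0.192157+0.055)/1.055)^2.4 ≈ 0.030713
R_lin = 0.701102, G_lin = 0.002732, B_lin = 0.030713
L = 0.2126×R + 0.7152×G + 0.0722×B
L = 0.2126×0.701102 + 0.7152×0.002732 + 0.0722×0.030713
L ≈ 0.153226


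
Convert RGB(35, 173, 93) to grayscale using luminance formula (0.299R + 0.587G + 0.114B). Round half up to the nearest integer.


Gray = 0.299×R + 0.587×G + 0.114×B
Gray = 0.299×35 + 0.587×173 + 0.114×93
Gray = 10.465 + 101.551 + 10.602
Gray = 122.618 → round half up → 123
Gray = 123


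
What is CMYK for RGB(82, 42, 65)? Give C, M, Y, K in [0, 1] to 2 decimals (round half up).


R'=82/255≈0.3216, G'=42/255≈0.1647, B'=65/255≈0.2549
K = 1 - max(R',G',B') = 1 - 82/255 = 173/255 = 0.67843… → 0.68
(1-R'-K)/(1-K) simplifies to (max-R)/max with max = 82:
C = (82-82)/82 = 0/82 = 0 → 0.00
M = (82-42)/82 = 40/82 = 0.48780… → 0.49
Y = (82-65)/82 = 17/82 = 0.20731… → 0.21
= CMYK(0.00, 0.49, 0.21, 0.68)


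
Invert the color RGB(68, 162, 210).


Invert: (255-R, 255-G, 255-B)
R: 255-68 = 187
G: 255-162 = 93
B: 255-210 = 45
= RGB(187, 93, 45)


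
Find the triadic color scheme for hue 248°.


Triadic: equally spaced at 120° intervals
H1 = 248°
H2 = (248 + 120) mod 360 = 8°
H3 = (248 + 240) mod 360 = 128°
Triadic = 248°, 8°, 128°


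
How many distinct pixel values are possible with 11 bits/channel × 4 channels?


Total bits = 11 bits/channel × 4 channels = 44 bits
Distinct pixel values = 2^44
= 17,592,186,044,416 pixel values


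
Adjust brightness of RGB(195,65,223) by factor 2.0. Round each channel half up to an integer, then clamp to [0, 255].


Multiply each channel by 2.0, round half up, clamp to [0, 255]
R: 195×2.0 = 390 → clamp → 255
G: 65×2.0 = 130
B: 223×2.0 = 446 → clamp → 255
= RGB(255, 130, 255)


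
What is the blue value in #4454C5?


Color: #4454C5
R = 44 = 68
G = 54 = 84
B = C5 = 197
Blue = 197


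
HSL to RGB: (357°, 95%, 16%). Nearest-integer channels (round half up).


H=357°, S=0.95, L=0.16
C = (1-|2L-1|)×S = (1-|-0.68|)×0.95 = 0.304
H' = H/60 = 357/60 ≈ 5.9500; X = C×(1-|H' mod 2 - 1|) = 0.0152
m = L - C/2 = 0.16 - 0.152 = 0.008
Sector ⌊H'⌋ = 5 → (R',G',B') = (0.304, 0.0, 0.0152)
RGB = ((R'+m)×255, (G'+m)×255, (B'+m)×255) = (79.56, 2.04, 5.916)
Round half up → RGB(80, 2, 6)


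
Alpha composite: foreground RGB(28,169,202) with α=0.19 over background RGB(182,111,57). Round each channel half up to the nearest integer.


C = α×F + (1-α)×B, with 1-α = 0.81
R: 0.19×28 + 0.81×182 = 5.32 + 147.42 = 152.74 → 153
G: 0.19×169 + 0.81×111 = 32.11 + 89.91 = 122.02 → 122
B: 0.19×202 + 0.81×57 = 38.38 + 46.17 = 84.55 → 85
= RGB(153, 122, 85)


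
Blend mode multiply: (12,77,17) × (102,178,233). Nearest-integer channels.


Multiply: C = A×B/255, rounded to nearest integer
R: 12×102/255 = 1224/255 ≈ 4.800 → 5
G: 77×178/255 = 13706/255 ≈ 53.749 → 54
B: 17×233/255 = 3961/255 ≈ 15.533 → 16
= RGB(5, 54, 16)


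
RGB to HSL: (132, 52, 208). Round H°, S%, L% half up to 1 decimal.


Normalize: R'=132/255≈0.5176, G'=52/255≈0.2039, B'=208/255≈0.8157
Max=208/255, Min=52/255, Δ=Max-Min=156/255
L = (Max+Min)/2 = (208+52)/510 = 260/510 = 0.50980… → L = 51.0%
L > 0.5 → S = Δ/(2-Max-Min) = 156/(510-208-52) = 156/250 = 0.624 → S = 62.4%
(the 1/255 factors cancel in S and H, so raw channel differences can be used)
Max is B' → H = 60 × ((R-G)/Δ + 4) = 60 × ((132-52)/156 + 4)
  80/156 + 4 = 0.5128… + 4 = 4.5128…
  H = 60 × 4.5128… = 270.769…° → H = 270.8°
= HSL(270.8°, 62.4%, 51.0%)


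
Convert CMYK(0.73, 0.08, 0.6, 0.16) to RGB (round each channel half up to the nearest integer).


R = 255 × (1-C) × (1-K) = 255 × 0.27 × 0.84 = 57.834 → 58
G = 255 × (1-M) × (1-K) = 255 × 0.92 × 0.84 = 197.064 → 197
B = 255 × (1-Y) × (1-K) = 255 × 0.40 × 0.84 = 85.68 → 86
= RGB(58, 197, 86)


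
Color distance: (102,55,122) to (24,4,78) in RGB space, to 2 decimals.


d = √[(R₁-R₂)² + (G₁-G₂)² + (B₁-B₂)²]
d = √[(102-24)² + (55-4)² + (122-78)²]
d = √[6084 + 2601 + 1936]
d = √10621
d ≈ 103.06


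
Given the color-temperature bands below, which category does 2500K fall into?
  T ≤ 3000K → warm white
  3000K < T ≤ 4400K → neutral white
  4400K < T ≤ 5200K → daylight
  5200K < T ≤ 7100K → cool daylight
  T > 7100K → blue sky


Temperature: 2500K
2500K ≤ 3000K → warm white
Classification: warm white


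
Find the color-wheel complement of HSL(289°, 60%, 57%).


Complement = opposite side of color wheel = hue + 180°
H' = (289 + 180) mod 360 = 109°
S and L unchanged.
= HSL(109°, 60%, 57%)


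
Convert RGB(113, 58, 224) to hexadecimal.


R = 113 → 71 (hex)
G = 58 → 3A (hex)
B = 224 → E0 (hex)
Hex = #713AE0


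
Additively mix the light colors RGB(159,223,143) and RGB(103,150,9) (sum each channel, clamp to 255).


Additive: each channel = min(255, C₁+C₂)
R: 159+103 = 262 → 255
G: 223+150 = 373 → 255
B: 143+9 = 152 → 152
= RGB(255, 255, 152)


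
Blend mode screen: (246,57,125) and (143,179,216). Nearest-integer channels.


Screen: C = 255 - (255-A)×(255-B)/255, rounded to nearest integer
R: 255 - (255-246)×(255-143)/255 = 255 - 1008/255 ≈ 255 - 3.953 = 251.047 → 251
G: 255 - (255-57)×(255-179)/255 = 255 - 15048/255 ≈ 255 - 59.012 = 195.988 → 196
B: 255 - (255-125)×(255-216)/255 = 255 - 5070/255 ≈ 255 - 19.882 = 235.118 → 235
= RGB(251, 196, 235)


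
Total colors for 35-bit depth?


Colors = 2^bits = 2^35
= 34,359,738,368 colors


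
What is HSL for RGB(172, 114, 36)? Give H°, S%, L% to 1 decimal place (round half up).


Normalize: R'=172/255≈0.6745, G'=114/255≈0.4471, B'=36/255≈0.1412
Max=172/255, Min=36/255, Δ=Max-Min=136/255
L = (Max+Min)/2 = (172+36)/510 = 208/510 = 0.40784… → L = 40.8%
L ≤ 0.5 → S = Δ/(Max+Min) = 136/(172+36) = 136/208 = 0.65384… → S = 65.4%
(the 1/255 factors cancel in S and H, so raw channel differences can be used)
Max is R' → H = 60 × (((G-B)/Δ) mod 6) = 60 × (((114-36)/136) mod 6)
  78/136 = 0.5735…
  H = 60 × 0.5735… = 34.411…° → H = 34.4°
= HSL(34.4°, 65.4%, 40.8%)


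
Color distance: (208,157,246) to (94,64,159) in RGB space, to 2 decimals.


d = √[(R₁-R₂)² + (G₁-G₂)² + (B₁-B₂)²]
d = √[(208-94)² + (157-64)² + (246-159)²]
d = √[12996 + 8649 + 7569]
d = √29214
d ≈ 170.92


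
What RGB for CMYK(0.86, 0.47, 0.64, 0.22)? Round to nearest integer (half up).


R = 255 × (1-C) × (1-K) = 255 × 0.14 × 0.78 = 27.846 → 28
G = 255 × (1-M) × (1-K) = 255 × 0.53 × 0.78 = 105.417 → 105
B = 255 × (1-Y) × (1-K) = 255 × 0.36 × 0.78 = 71.604 → 72
= RGB(28, 105, 72)


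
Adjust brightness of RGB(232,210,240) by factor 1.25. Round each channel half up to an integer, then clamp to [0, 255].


Multiply each channel by 1.25, round half up, clamp to [0, 255]
R: 232×1.25 = 290 → clamp → 255
G: 210×1.25 = 262.5 → round → 263 → clamp → 255
B: 240×1.25 = 300 → clamp → 255
= RGB(255, 255, 255)


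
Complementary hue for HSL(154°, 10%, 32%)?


Complement = opposite side of color wheel = hue + 180°
H' = (154 + 180) mod 360 = 334°
S and L unchanged.
= HSL(334°, 10%, 32%)


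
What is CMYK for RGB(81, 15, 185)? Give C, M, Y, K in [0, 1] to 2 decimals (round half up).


R'=81/255≈0.3176, G'=15/255≈0.0588, B'=185/255≈0.7255
K = 1 - max(R',G',B') = 1 - 185/255 = 70/255 = 0.27450… → 0.27
(1-R'-K)/(1-K) simplifies to (max-R)/max with max = 185:
C = (185-81)/185 = 104/185 = 0.56216… → 0.56
M = (185-15)/185 = 170/185 = 0.91891… → 0.92
Y = (185-185)/185 = 0/185 = 0 → 0.00
= CMYK(0.56, 0.92, 0.00, 0.27)


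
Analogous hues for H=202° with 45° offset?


Base hue: 202°
Left analog: (202 - 45) mod 360 = 157°
Right analog: (202 + 45) mod 360 = 247°
Analogous hues = 157° and 247°


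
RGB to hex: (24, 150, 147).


R = 24 → 18 (hex)
G = 150 → 96 (hex)
B = 147 → 93 (hex)
Hex = #189693


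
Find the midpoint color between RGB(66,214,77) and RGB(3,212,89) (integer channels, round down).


Midpoint: each channel = ⌊(C₁+C₂)/2⌋
R: ⌊(66+3)/2⌋ = 34
G: ⌊(214+212)/2⌋ = 213
B: ⌊(77+89)/2⌋ = 83
= RGB(34, 213, 83)


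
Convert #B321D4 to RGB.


B3 → 179 (R)
21 → 33 (G)
D4 → 212 (B)
= RGB(179, 33, 212)


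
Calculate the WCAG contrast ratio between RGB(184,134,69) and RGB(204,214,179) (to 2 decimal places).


Linearize each sRGB channel c=v/255: c/12.92 if c ≤ 0.04045 else ((c+0.055)/1.055)^2.4
L = 0.2126×R_lin + 0.7152×G_lin + 0.0722×B_lin
Color 1 (184,134,69):
  R=184: 184/255≈0.7216 > 0.04045 → ((0.7216+0.055)/1.055)^2.4 ≈ 0.47932
  G=134: 134/255≈0.5255 > 0.04045 → ((0.5255+0.055)/1.055)^2.4 ≈ 0.23840
  B=69: 69/255≈0.2706 > 0.04045 → ((0.2706+0.055)/1.055)^2.4 ≈ 0.05951
  L1 = 0.2126×0.47932 + 0.7152×0.23840 + 0.0722×0.05951 ≈ 0.27670
Color 2 (204,214,179):
  R=204: 204/255≈0.8000 > 0.04045 → ((0.8000+0.055)/1.055)^2.4 ≈ 0.60383
  G=214: 214/255≈0.8392 > 0.04045 → ((0.8392+0.055)/1.055)^2.4 ≈ 0.67244
  B=179: 179/255≈0.7020 > 0.04045 → ((0.7020+0.055)/1.055)^2.4 ≈ 0.45079
  L2 = 0.2126×0.60383 + 0.7152×0.67244 + 0.0722×0.45079 ≈ 0.64185
Lighter = 0.64185, Darker = 0.27670
Ratio = (L_lighter + 0.05) / (L_darker + 0.05)
Ratio = (0.64185 + 0.05) / (0.27670 + 0.05) = 0.69185 / 0.32670 ≈ 2.1177
Ratio ≈ 2.12:1


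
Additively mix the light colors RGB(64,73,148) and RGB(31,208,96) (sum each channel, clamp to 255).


Additive: each channel = min(255, C₁+C₂)
R: 64+31 = 95 → 95
G: 73+208 = 281 → 255
B: 148+96 = 244 → 244
= RGB(95, 255, 244)


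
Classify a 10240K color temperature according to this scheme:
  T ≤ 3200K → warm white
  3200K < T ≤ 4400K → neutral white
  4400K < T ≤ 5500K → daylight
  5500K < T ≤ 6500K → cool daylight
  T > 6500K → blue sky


Temperature: 10240K
10240K > 6500K → blue sky
Classification: blue sky


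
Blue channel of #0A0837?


Color: #0A0837
R = 0A = 10
G = 08 = 8
B = 37 = 55
Blue = 55


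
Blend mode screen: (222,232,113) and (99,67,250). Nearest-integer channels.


Screen: C = 255 - (255-A)×(255-B)/255, rounded to nearest integer
R: 255 - (255-222)×(255-99)/255 = 255 - 5148/255 ≈ 255 - 20.188 = 234.812 → 235
G: 255 - (255-232)×(255-67)/255 = 255 - 4324/255 ≈ 255 - 16.957 = 238.043 → 238
B: 255 - (255-113)×(255-250)/255 = 255 - 710/255 ≈ 255 - 2.784 = 252.216 → 252
= RGB(235, 238, 252)


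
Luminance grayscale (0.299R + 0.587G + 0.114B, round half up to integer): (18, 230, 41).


Gray = 0.299×R + 0.587×G + 0.114×B
Gray = 0.299×18 + 0.587×230 + 0.114×41
Gray = 5.382 + 135.010 + 4.674
Gray = 145.066 → round half up → 145
Gray = 145


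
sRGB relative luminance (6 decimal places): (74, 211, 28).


Linearize each channel (sRGB transfer function): c = v/255; c_lin = c/12.92 if c ≤ 0.04045, else ((c+0.055)/1.055)^2.4
  R: 74/255 ≈ 0.290196 > 0.04045 → ((0.290196+0.055)/1.055)^2.4 ≈ 0.068478
  G: 211/255 ≈ 0.827451 > 0.04045 → ((0.827451+0.055)/1.055)^2.4 ≈ 0.651406
  B: 28/255 ≈ 0.109804 > 0.04045 → ((0.109804+0.055)/1.055)^2.4 ≈ 0.011612
R_lin = 0.068478, G_lin = 0.651406, B_lin = 0.011612
L = 0.2126×R + 0.7152×G + 0.0722×B
L = 0.2126×0.068478 + 0.7152×0.651406 + 0.0722×0.011612
L ≈ 0.481282


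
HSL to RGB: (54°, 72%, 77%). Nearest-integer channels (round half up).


H=54°, S=0.72, L=0.77
C = (1-|2L-1|)×S = (1-|0.54|)×0.72 = 0.3312
H' = H/60 = 54/60 ≈ 0.9000; X = C×(1-|H' mod 2 - 1|) = 0.29808
m = L - C/2 = 0.77 - 0.1656 = 0.6044
Sector ⌊H'⌋ = 0 → (R',G',B') = (0.3312, 0.29808, 0.0)
RGB = ((R'+m)×255, (G'+m)×255, (B'+m)×255) = (238.578, 230.1324, 154.122)
Round half up → RGB(239, 230, 154)


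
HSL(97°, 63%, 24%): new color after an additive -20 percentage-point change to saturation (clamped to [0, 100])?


Original S = 63%
Adjustment = -20 percentage points
New S = 63 + (-20) = 43
Clamp to [0, 100] → 43
= HSL(97°, 43%, 24%)


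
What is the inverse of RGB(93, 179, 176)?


Invert: (255-R, 255-G, 255-B)
R: 255-93 = 162
G: 255-179 = 76
B: 255-176 = 79
= RGB(162, 76, 79)


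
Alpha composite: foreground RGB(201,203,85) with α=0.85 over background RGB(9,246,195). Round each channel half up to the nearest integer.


C = α×F + (1-α)×B, with 1-α = 0.15
R: 0.85×201 + 0.15×9 = 170.85 + 1.35 = 172.20 → 172
G: 0.85×203 + 0.15×246 = 172.55 + 36.90 = 209.45 → 209
B: 0.85×85 + 0.15×195 = 72.25 + 29.25 = 101.50 → 102
= RGB(172, 209, 102)


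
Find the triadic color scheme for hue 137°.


Triadic: equally spaced at 120° intervals
H1 = 137°
H2 = (137 + 120) mod 360 = 257°
H3 = (137 + 240) mod 360 = 17°
Triadic = 137°, 257°, 17°


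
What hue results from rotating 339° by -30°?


New hue = (H + rotation) mod 360
New hue = (339 -30) mod 360
= 309 mod 360
= 309°


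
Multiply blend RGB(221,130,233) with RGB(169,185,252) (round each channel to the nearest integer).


Multiply: C = A×B/255, rounded to nearest integer
R: 221×169/255 = 37349/255 ≈ 146.467 → 146
G: 130×185/255 = 24050/255 ≈ 94.314 → 94
B: 233×252/255 = 58716/255 ≈ 230.259 → 230
= RGB(146, 94, 230)
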